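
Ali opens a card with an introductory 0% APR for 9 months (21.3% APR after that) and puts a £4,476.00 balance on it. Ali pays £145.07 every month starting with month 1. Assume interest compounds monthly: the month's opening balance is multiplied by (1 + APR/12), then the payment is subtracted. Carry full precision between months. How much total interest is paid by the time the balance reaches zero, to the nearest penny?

£877.15

Promo months 1–9 at r₀ = 0%/12 = 0; months 10+ at r₁ = 21.3%/12 = 0.01775.
After month 9 (no interest yet): B = £4,476.00 − 9·£145.07 = £3,170.37.
Then at r₁ with £145.07/mo: n₂ = −ln(1 − r₁·B/P)/ln(1+r₁) ≈ 27.90 → 28 more payments.
Total paid = 36·£145.07 + £130.63 = £5,353.15; interest = £5,353.15 − £4,476.00 = £877.15.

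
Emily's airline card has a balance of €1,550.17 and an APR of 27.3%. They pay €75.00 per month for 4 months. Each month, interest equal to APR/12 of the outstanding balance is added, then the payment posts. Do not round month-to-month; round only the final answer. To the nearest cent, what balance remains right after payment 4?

€1,385.73

Monthly rate r = 27.3%/12 = 2.275% = 0.02275.
Each month: B ← B·(1+r) − €75.00.
Month 1: interest €35.27; balance after payment €1,510.44.
Month 2: interest €34.36; balance after payment €1,469.80.
Month 3: interest €33.44; balance after payment €1,428.24.
Month 4: interest €32.49; balance after payment €1,385.73.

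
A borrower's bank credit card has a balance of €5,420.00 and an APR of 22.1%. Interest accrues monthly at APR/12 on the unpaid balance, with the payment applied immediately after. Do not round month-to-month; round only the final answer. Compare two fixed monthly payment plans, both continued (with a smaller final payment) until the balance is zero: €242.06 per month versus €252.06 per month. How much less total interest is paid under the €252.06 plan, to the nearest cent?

Monthly rate r = 22.1%/12 = 1.84167% = 0.0184167.
At €242.06/mo: n = ⌈−ln(1 − rB₀/P)/ln(1+r)⌉ = 30 payments (last €32.53); total interest = total paid − €5,420.00 = €1,632.27.
At €252.06/mo: 28 payments (last €158.98); total interest €1,544.60.
Interest saved = €1,632.27 − €1,544.60 = €87.67.

€87.67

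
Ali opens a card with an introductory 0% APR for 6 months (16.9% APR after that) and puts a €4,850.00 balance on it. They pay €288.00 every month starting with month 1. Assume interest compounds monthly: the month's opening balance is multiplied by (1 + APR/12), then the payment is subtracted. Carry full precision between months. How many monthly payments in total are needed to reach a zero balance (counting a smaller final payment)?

Promo months 1–6 at r₀ = 0%/12 = 0; months 7+ at r₁ = 16.9%/12 = 0.0140833.
After month 6 (no interest yet): B = €4,850.00 − 6·€288.00 = €3,122.00.
Then at r₁ with €288.00/mo: n₂ = −ln(1 − r₁·B/P)/ln(1+r₁) ≈ 11.85 → 12 more payments.

18 months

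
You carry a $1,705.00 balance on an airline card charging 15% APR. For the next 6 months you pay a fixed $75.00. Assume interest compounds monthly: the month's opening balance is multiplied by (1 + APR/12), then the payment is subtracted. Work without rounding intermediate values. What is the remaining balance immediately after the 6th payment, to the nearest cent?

$1,372.64

Monthly rate r = 15%/12 = 1.25% = 0.0125.
Each month: B ← B·(1+r) − $75.00.
Month 1: interest $21.31; balance after payment $1,651.31.
Month 2: interest $20.64; balance after payment $1,596.95.
Month 3: interest $19.96; balance after payment $1,541.92.
Month 4: interest $19.27; balance after payment $1,486.19.
Month 5: interest $18.58; balance after payment $1,429.77.
Month 6: interest $17.87; balance after payment $1,372.64.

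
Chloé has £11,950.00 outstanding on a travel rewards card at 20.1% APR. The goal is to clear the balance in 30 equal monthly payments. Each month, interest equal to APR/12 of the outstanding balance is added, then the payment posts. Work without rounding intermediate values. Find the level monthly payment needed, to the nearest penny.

£510.02

Monthly rate r = 20.1%/12 = 1.675% = 0.01675.
Level-payment amortization: P = B₀·r / (1 − (1+r)^(−n)) = 11950.00·0.01675 / (1 − 1.01675^(−30)).
Denominator 1 − (1+r)^(−30) = 0.392460432.
P = 200.163 / 0.392460432 ≈ 510.02.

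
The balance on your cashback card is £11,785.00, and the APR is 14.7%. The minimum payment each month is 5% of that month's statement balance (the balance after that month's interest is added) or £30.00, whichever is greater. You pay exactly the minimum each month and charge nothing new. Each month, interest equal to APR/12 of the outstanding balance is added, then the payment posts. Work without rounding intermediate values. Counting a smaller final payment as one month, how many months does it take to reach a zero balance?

Monthly rate r = 14.7%/12 = 1.225% = 0.01225.
While 5% of the post-interest balance exceeds £30.00, each month B ← (B·(1+r))·(1 − 0.05), i.e. B shrinks by the factor (1+r)·0.95 = 0.96164.
This holds for months 1–77. Entering month 78 the balance is £579.70; 5% of the post-interest balance is now below £30.00, so the flat £30.00 minimum applies from here.
From month 78 a fixed £30.00 at rate r clears £579.70 in 23 more payments. Total: 77 + 23 = 100 months.

100 months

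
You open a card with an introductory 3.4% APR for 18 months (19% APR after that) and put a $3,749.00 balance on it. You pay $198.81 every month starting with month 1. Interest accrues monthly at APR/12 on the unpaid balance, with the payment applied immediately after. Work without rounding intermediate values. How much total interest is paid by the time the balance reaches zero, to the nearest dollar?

Promo months 1–18 at r₀ = 3.4%/12 = 0.00283333; months 19+ at r₁ = 19%/12 = 0.0158333.
After month 18: iterate B ← B·(1+r₀) − $198.81 for 18 months → $278.79.
Then at r₁ with $198.81/mo: n₂ = −ln(1 − r₁·B/P)/ln(1+r₁) ≈ 1.43 → 2 more payments.
Total paid = 19·$198.81 + $85.73 = $3,863.12; interest = $3,863.12 − $3,749.00 = $114.12.

$114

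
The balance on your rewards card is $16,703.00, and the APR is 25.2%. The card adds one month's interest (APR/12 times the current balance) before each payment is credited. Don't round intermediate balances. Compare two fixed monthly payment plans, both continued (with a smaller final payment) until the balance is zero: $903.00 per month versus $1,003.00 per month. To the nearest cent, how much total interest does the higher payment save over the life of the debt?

$597.18

Monthly rate r = 25.2%/12 = 2.1% = 0.021.
At $903.00/mo: n = ⌈−ln(1 − rB₀/P)/ln(1+r)⌉ = 24 payments (last $599.40); total interest = total paid − $16,703.00 = $4,665.40.
At $1,003.00/mo: 21 payments (last $711.22); total interest $4,068.22.
Interest saved = $4,665.40 − $4,068.22 = $597.18.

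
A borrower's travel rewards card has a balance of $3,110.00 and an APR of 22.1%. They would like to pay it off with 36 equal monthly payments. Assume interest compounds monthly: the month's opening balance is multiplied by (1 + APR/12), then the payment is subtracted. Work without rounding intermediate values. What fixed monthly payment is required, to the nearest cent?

Monthly rate r = 22.1%/12 = 1.84167% = 0.0184167.
Level-payment amortization: P = B₀·r / (1 − (1+r)^(−n)) = 3110.00·0.0184167 / (1 − 1.01842^(−36)).
Denominator 1 − (1+r)^(−36) = 0.481579615.
P = 57.2758 / 0.481579615 ≈ 118.93.

$118.93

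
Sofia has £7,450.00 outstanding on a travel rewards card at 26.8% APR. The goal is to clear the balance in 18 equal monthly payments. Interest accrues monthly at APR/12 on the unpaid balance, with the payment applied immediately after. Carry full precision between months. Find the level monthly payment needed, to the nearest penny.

Monthly rate r = 26.8%/12 = 2.23333% = 0.0223333.
Level-payment amortization: P = B₀·r / (1 − (1+r)^(−n)) = 7450.00·0.0223333 / (1 − 1.02233^(−18)).
Denominator 1 − (1+r)^(−18) = 0.328053622.
P = 166.383 / 0.328053622 ≈ 507.18.

£507.18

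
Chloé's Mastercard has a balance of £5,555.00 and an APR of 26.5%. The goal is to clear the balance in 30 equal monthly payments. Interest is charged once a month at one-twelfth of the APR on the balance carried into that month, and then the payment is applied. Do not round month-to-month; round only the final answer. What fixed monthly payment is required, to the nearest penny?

Monthly rate r = 26.5%/12 = 2.20833% = 0.0220833.
Level-payment amortization: P = B₀·r / (1 − (1+r)^(−n)) = 5555.00·0.0220833 / (1 − 1.02208^(−30)).
Denominator 1 − (1+r)^(−30) = 0.480708989.
P = 122.673 / 0.480708989 ≈ 255.19.

£255.19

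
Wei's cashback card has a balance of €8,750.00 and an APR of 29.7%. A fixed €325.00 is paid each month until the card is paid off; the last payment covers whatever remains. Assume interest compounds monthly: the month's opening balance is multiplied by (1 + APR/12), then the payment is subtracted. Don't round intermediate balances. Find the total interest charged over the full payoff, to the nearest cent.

Monthly rate r = 29.7%/12 = 2.475% = 0.02475.
Payoff takes n = ⌈−ln(1 − rB₀/P)/ln(1+r)⌉ = ⌈44.896⌉ = 45 payments; the last is €291.61.
Total paid = 44·€325.00 + €291.61 = €14,591.61.
Total interest = total paid − principal = €14,591.61 − €8,750.00 = €5,841.61.

€5,841.61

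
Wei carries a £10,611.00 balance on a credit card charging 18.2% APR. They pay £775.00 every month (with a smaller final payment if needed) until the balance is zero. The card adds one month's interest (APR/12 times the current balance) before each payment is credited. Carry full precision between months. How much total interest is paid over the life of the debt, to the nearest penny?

Monthly rate r = 18.2%/12 = 1.51667% = 0.0151667.
Payoff takes n = ⌈−ln(1 − rB₀/P)/ln(1+r)⌉ = ⌈15.463⌉ = 16 payments; the last is £360.19.
Total paid = 15·£775.00 + £360.19 = £11,985.19.
Total interest = total paid − principal = £11,985.19 − £10,611.00 = £1,374.19.

£1,374.19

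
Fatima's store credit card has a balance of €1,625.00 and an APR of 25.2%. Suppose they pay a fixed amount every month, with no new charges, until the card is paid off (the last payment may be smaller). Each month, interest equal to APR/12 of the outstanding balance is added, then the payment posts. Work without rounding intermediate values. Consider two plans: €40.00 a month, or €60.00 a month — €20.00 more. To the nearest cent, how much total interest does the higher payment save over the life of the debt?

Monthly rate r = 25.2%/12 = 2.1% = 0.021.
At €40.00/mo: n = ⌈−ln(1 − rB₀/P)/ln(1+r)⌉ = 93 payments (last €11.98); total interest = total paid − €1,625.00 = €2,066.98.
At €60.00/mo: 41 payments (last €28.35); total interest €803.35.
Interest saved = €2,066.98 − €803.35 = €1,263.63.

€1,263.63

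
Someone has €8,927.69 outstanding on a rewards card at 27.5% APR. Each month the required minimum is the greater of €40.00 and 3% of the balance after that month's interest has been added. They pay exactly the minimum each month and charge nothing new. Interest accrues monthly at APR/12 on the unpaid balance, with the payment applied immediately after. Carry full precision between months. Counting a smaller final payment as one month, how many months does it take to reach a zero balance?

308 months

Monthly rate r = 27.5%/12 = 2.29167% = 0.0229167.
While 3% of the post-interest balance exceeds €40.00, each month B ← (B·(1+r))·(1 − 0.03), i.e. B shrinks by the factor (1+r)·0.97 = 0.99223.
This holds for months 1–247. Entering month 248 the balance is €1,299.87; 3% of the post-interest balance is now below €40.00, so the flat €40.00 minimum applies from here.
From month 248 a fixed €40.00 at rate r clears €1,299.87 in 61 more payments. Total: 247 + 61 = 308 months.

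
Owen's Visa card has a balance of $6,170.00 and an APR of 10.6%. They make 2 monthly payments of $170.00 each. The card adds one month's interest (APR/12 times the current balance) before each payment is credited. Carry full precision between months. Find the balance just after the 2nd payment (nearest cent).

$5,937.98

Monthly rate r = 10.6%/12 = 0.883333% = 0.00883333.
Each month: B ← B·(1+r) − $170.00.
Month 1: interest $54.50; balance after payment $6,054.50.
Month 2: interest $53.48; balance after payment $5,937.98.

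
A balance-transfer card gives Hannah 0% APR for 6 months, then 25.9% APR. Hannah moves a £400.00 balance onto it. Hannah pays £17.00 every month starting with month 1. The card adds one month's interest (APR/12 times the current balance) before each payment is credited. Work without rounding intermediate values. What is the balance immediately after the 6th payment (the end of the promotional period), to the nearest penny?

£298.00

Promo months 1–6 at r₀ = 0%/12 = 0; months 7+ at r₁ = 25.9%/12 = 0.0215833.
After month 6 (no interest yet): B = £400.00 − 6·£17.00 = £298.00.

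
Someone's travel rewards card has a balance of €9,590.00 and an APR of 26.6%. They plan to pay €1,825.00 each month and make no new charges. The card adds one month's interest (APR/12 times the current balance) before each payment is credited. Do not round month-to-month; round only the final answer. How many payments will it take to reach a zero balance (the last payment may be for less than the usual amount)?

6 months

Monthly rate r = 26.6%/12 = 2.21667% = 0.0221667.
Recurrence: B ← B·(1+r) − €1,825.00.
Month 1: interest €212.58; balance after payment €7,977.58.
Month 2: interest €176.84; balance after payment €6,329.41.
Month 3: interest €140.30; balance after payment €4,644.72.
Month 4: interest €102.96; balance after payment €2,922.67.
Month 5: interest €64.79; balance after payment €1,162.46.
Month 6: interest €25.77; balance after payment €0.00.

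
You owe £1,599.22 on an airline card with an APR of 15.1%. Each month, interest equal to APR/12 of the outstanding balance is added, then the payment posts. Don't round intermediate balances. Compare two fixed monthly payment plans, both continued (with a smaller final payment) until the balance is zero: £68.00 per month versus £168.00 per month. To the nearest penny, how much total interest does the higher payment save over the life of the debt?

Monthly rate r = 15.1%/12 = 1.25833% = 0.0125833.
At £68.00/mo: n = ⌈−ln(1 − rB₀/P)/ln(1+r)⌉ = 29 payments (last £4.09); total interest = total paid − £1,599.22 = £308.87.
At £168.00/mo: 11 payments (last £34.27); total interest £115.05.
Interest saved = £308.87 − £115.05 = £193.82.

£193.82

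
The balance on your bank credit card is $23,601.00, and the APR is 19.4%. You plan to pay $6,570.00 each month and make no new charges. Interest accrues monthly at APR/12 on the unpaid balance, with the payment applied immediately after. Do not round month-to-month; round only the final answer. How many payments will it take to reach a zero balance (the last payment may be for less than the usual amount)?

Monthly rate r = 19.4%/12 = 1.61667% = 0.0161667.
Recurrence: B ← B·(1+r) − $6,570.00.
Month 1: interest $381.55; balance after payment $17,412.55.
Month 2: interest $281.50; balance after payment $11,124.05.
Month 3: interest $179.84; balance after payment $4,733.89.
Month 4: interest $76.53; balance after payment $0.00.

4 months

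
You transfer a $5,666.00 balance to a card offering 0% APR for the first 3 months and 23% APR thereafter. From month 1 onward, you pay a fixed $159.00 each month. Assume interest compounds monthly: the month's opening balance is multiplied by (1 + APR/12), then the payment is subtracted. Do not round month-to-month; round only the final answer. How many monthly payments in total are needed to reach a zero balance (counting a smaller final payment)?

Promo months 1–3 at r₀ = 0%/12 = 0; months 4+ at r₁ = 23%/12 = 0.0191667.
After month 3 (no interest yet): B = $5,666.00 − 3·$159.00 = $5,189.00.
Then at r₁ with $159.00/mo: n₂ = −ln(1 − r₁·B/P)/ln(1+r₁) ≈ 51.73 → 52 more payments.

55 months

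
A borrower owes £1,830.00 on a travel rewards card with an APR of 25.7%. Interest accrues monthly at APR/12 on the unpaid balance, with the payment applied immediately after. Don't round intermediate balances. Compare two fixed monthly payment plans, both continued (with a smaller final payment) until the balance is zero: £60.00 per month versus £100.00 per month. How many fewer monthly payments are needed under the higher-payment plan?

26 fewer payments

Monthly rate r = 25.7%/12 = 2.14167% = 0.0214167.
At £60.00/mo: n = ⌈−ln(1 − rB₀/P)/ln(1+r)⌉ = 50 payments (last £58.61); total interest = total paid − £1,830.00 = £1,168.61.
At £100.00/mo: 24 payments (last £47.81); total interest £517.81.
Payments saved = 50 − 24 = 26.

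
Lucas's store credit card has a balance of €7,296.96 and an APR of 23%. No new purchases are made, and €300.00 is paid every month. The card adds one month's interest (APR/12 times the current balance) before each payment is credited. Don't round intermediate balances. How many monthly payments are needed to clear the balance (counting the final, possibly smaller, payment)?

Monthly rate r = 23%/12 = 1.91667% = 0.0191667.
Recurrence: B ← B·(1+r) − €300.00.
Month 1: interest €139.86; balance after payment €7,136.82.
Month 2: interest €136.79; balance after payment €6,973.61.
Closed form: n = −ln(1 − rB₀/P)/ln(1+r) = −ln(0.53381)/ln(1.01917) ≈ 33.064, so the balance reaches zero during payment 34.

34 months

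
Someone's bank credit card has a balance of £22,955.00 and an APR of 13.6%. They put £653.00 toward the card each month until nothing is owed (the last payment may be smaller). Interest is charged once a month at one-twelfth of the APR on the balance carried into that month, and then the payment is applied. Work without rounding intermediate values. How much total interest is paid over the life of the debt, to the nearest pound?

£6,490

Monthly rate r = 13.6%/12 = 1.13333% = 0.0113333.
Payoff takes n = ⌈−ln(1 − rB₀/P)/ln(1+r)⌉ = ⌈45.092⌉ = 46 payments; the last is £60.25.
Total paid = 45·£653.00 + £60.25 = £29,445.25.
Total interest = total paid − principal = £29,445.25 − £22,955.00 = £6,490.25.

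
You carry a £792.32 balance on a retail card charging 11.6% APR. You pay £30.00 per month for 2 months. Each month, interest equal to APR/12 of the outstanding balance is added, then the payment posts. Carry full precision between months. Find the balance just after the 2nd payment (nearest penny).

Monthly rate r = 11.6%/12 = 0.966667% = 0.00966667.
Each month: B ← B·(1+r) − £30.00.
Month 1: interest £7.66; balance after payment £769.98.
Month 2: interest £7.44; balance after payment £747.42.

£747.42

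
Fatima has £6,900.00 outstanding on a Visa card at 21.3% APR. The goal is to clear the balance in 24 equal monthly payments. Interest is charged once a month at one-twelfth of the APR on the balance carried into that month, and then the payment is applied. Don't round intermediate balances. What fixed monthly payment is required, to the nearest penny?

Monthly rate r = 21.3%/12 = 1.775% = 0.01775.
Level-payment amortization: P = B₀·r / (1 − (1+r)^(−n)) = 6900.00·0.01775 / (1 − 1.01775^(−24)).
Denominator 1 − (1+r)^(−24) = 0.344438659.
P = 122.475 / 0.344438659 ≈ 355.58.

£355.58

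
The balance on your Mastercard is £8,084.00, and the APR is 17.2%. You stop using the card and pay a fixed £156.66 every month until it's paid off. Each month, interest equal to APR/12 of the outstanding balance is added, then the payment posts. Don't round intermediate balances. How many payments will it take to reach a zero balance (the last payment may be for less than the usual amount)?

95 payments

Monthly rate r = 17.2%/12 = 1.43333% = 0.0143333.
Recurrence: B ← B·(1+r) − £156.66.
Month 1: interest £115.87; balance after payment £8,043.21.
Month 2: interest £115.29; balance after payment £8,001.84.
Closed form: n = −ln(1 − rB₀/P)/ln(1+r) = −ln(0.26037)/ln(1.01433) ≈ 94.554, so the balance reaches zero during payment 95.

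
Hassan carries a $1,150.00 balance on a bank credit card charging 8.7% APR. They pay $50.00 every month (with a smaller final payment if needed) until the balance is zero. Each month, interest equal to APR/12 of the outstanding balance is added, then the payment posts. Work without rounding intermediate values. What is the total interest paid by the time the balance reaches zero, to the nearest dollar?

$113

Monthly rate r = 8.7%/12 = 0.725% = 0.00725.
Payoff takes n = ⌈−ln(1 − rB₀/P)/ln(1+r)⌉ = ⌈25.253⌉ = 26 payments; the last is $12.67.
Total paid = 25·$50.00 + $12.67 = $1,262.67.
Total interest = total paid − principal = $1,262.67 − $1,150.00 = $112.67.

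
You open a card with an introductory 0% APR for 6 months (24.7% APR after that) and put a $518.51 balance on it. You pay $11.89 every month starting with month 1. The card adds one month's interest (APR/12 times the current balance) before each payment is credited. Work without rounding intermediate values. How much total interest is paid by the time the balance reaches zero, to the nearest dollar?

Promo months 1–6 at r₀ = 0%/12 = 0; months 7+ at r₁ = 24.7%/12 = 0.0205833.
After month 6 (no interest yet): B = $518.51 − 6·$11.89 = $447.17.
Then at r₁ with $11.89/mo: n₂ = −ln(1 − r₁·B/P)/ln(1+r₁) ≈ 73.02 → 74 more payments.
Total paid = 79·$11.89 + $0.24 = $939.55; interest = $939.55 − $518.51 = $421.04.

$421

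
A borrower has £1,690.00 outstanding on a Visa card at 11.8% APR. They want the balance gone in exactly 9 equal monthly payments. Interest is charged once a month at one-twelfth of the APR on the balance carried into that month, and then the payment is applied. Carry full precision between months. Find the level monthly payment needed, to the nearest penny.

Monthly rate r = 11.8%/12 = 0.983333% = 0.00983333.
Level-payment amortization: P = B₀·r / (1 − (1+r)^(−n)) = 1690.00·0.00983333 / (1 − 1.00983^(−9)).
Denominator 1 − (1+r)^(−9) = 0.0843011242.
P = 16.6183 / 0.0843011242 ≈ 197.13.

£197.13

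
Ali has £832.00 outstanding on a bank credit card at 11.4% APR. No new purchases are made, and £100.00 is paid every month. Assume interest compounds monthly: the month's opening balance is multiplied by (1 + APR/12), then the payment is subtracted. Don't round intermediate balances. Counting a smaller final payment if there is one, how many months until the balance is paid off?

Monthly rate r = 11.4%/12 = 0.95% = 0.0095.
Recurrence: B ← B·(1+r) − £100.00.
Month 1: interest £7.90; balance after payment £739.90.
Month 2: interest £7.03; balance after payment £646.93.
Closed form: n = −ln(1 − rB₀/P)/ln(1+r) = −ln(0.92096)/ln(1.0095) ≈ 8.708, so the balance reaches zero during payment 9.

9 payments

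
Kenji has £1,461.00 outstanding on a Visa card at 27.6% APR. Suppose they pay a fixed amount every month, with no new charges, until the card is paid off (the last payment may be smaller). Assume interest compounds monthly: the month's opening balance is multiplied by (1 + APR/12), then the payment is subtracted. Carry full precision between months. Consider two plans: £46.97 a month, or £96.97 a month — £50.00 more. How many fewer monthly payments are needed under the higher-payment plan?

Monthly rate r = 27.6%/12 = 2.3% = 0.023.
At £46.97/mo: n = ⌈−ln(1 − rB₀/P)/ln(1+r)⌉ = 56 payments (last £12.60); total interest = total paid − £1,461.00 = £1,134.95.
At £96.97/mo: 19 payments (last £69.09); total interest £353.55.
Payments saved = 56 − 19 = 37.

37 fewer payments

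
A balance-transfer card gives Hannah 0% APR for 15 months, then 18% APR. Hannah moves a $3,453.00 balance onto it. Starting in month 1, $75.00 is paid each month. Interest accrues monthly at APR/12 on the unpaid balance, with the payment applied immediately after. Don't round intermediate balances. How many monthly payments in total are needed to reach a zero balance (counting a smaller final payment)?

Promo months 1–15 at r₀ = 0%/12 = 0; months 16+ at r₁ = 18%/12 = 0.015.
After month 15 (no interest yet): B = $3,453.00 − 15·$75.00 = $2,328.00.
Then at r₁ with $75.00/mo: n₂ = −ln(1 − r₁·B/P)/ln(1+r₁) ≈ 42.09 → 43 more payments.

58 months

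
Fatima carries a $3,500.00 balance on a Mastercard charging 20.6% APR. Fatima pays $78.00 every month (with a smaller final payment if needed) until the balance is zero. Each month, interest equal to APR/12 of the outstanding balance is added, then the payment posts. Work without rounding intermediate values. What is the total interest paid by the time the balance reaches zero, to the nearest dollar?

Monthly rate r = 20.6%/12 = 1.71667% = 0.0171667.
Payoff takes n = ⌈−ln(1 − rB₀/P)/ln(1+r)⌉ = ⌈86.421⌉ = 87 payments; the last is $33.03.
Total paid = 86·$78.00 + $33.03 = $6,741.03.
Total interest = total paid − principal = $6,741.03 − $3,500.00 = $3,241.03.

$3,241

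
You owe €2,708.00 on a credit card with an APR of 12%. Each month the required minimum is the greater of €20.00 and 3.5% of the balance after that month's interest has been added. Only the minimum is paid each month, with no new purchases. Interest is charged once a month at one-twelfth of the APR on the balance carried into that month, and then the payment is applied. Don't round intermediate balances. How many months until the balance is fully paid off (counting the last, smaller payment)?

Monthly rate r = 12%/12 = 1% = 0.01.
While 3.5% of the post-interest balance exceeds €20.00, each month B ← (B·(1+r))·(1 − 0.035), i.e. B shrinks by the factor (1+r)·0.965 = 0.97465.
This holds for months 1–61. Entering month 62 the balance is €565.48; 3.5% of the post-interest balance is now below €20.00, so the flat €20.00 minimum applies from here.
From month 62 a fixed €20.00 at rate r clears €565.48 in 34 more payments. Total: 61 + 34 = 95 months.

95 months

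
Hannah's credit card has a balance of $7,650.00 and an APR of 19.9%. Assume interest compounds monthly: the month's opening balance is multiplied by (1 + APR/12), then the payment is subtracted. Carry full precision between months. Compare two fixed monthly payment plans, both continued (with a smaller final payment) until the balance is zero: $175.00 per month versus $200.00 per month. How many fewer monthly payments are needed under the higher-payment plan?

Monthly rate r = 19.9%/12 = 1.65833% = 0.0165833.
At $175.00/mo: n = ⌈−ln(1 − rB₀/P)/ln(1+r)⌉ = 79 payments (last $83.70); total interest = total paid − $7,650.00 = $6,083.70.
At $200.00/mo: 62 payments (last $32.92); total interest $4,582.92.
Payments saved = 79 − 62 = 17.

17 fewer payments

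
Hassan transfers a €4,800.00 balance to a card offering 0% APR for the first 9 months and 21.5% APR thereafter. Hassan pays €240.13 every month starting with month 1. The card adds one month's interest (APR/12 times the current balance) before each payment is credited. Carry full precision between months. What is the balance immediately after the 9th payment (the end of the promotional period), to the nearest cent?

€2,638.83

Promo months 1–9 at r₀ = 0%/12 = 0; months 10+ at r₁ = 21.5%/12 = 0.0179167.
After month 9 (no interest yet): B = €4,800.00 − 9·€240.13 = €2,638.83.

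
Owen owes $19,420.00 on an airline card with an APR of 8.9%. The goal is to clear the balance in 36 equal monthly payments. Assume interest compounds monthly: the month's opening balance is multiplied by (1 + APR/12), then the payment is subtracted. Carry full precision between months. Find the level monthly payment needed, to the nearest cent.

Monthly rate r = 8.9%/12 = 0.741667% = 0.00741667.
Level-payment amortization: P = B₀·r / (1 − (1+r)^(−n)) = 19420.00·0.00741667 / (1 − 1.00742^(−36)).
Denominator 1 − (1+r)^(−36) = 0.233572172.
P = 144.032 / 0.233572172 ≈ 616.65.

$616.65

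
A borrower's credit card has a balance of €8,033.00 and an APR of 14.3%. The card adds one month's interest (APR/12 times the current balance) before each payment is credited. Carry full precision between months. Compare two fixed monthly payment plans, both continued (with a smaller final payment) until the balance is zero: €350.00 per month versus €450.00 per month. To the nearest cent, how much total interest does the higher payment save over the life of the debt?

€354.41

Monthly rate r = 14.3%/12 = 1.19167% = 0.0119167.
At €350.00/mo: n = ⌈−ln(1 − rB₀/P)/ln(1+r)⌉ = 27 payments (last €340.45); total interest = total paid − €8,033.00 = €1,407.45.
At €450.00/mo: 21 payments (last €86.04); total interest €1,053.04.
Interest saved = €1,407.45 − €1,053.04 = €354.41.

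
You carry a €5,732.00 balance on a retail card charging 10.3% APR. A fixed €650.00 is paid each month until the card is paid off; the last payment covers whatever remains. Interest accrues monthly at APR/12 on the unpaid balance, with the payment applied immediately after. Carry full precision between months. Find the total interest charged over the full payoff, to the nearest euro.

Monthly rate r = 10.3%/12 = 0.858333% = 0.00858333.
Payoff takes n = ⌈−ln(1 − rB₀/P)/ln(1+r)⌉ = ⌈9.209⌉ = 10 payments; the last is €136.55.
Total paid = 9·€650.00 + €136.55 = €5,986.55.
Total interest = total paid − principal = €5,986.55 − €5,732.00 = €254.55.

€255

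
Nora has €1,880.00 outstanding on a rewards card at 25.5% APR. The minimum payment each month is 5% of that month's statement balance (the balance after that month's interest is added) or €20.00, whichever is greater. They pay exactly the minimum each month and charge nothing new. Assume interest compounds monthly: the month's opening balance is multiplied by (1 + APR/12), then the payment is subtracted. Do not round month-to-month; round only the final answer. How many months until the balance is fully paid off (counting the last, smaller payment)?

Monthly rate r = 25.5%/12 = 2.125% = 0.02125.
While 5% of the post-interest balance exceeds €20.00, each month B ← (B·(1+r))·(1 − 0.05), i.e. B shrinks by the factor (1+r)·0.95 = 0.97019.
This holds for months 1–52. Entering month 53 the balance is €389.63; 5% of the post-interest balance is now below €20.00, so the flat €20.00 minimum applies from here.
From month 53 a fixed €20.00 at rate r clears €389.63 in 26 more payments. Total: 52 + 26 = 78 months.

78 months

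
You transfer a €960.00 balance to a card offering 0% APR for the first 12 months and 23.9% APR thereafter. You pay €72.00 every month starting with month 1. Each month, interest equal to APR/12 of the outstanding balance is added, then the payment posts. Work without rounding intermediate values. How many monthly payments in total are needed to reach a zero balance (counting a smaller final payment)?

Promo months 1–12 at r₀ = 0%/12 = 0; months 13+ at r₁ = 23.9%/12 = 0.0199167.
After month 12 (no interest yet): B = €960.00 − 12·€72.00 = €96.00.
Then at r₁ with €72.00/mo: n₂ = −ln(1 − r₁·B/P)/ln(1+r₁) ≈ 1.36 → 2 more payments.

14 payments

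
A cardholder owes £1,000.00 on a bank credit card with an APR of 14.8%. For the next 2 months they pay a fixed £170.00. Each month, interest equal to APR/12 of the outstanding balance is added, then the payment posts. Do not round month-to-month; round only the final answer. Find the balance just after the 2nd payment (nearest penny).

Monthly rate r = 14.8%/12 = 1.23333% = 0.0123333.
Each month: B ← B·(1+r) − £170.00.
Month 1: interest £12.33; balance after payment £842.33.
Month 2: interest £10.39; balance after payment £682.72.

£682.72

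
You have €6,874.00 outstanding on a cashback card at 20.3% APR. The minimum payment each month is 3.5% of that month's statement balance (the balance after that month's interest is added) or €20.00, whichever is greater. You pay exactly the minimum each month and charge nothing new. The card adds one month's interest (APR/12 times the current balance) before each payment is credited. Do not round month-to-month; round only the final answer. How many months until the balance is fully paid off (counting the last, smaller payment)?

Monthly rate r = 20.3%/12 = 1.69167% = 0.0169167.
While 3.5% of the post-interest balance exceeds €20.00, each month B ← (B·(1+r))·(1 − 0.035), i.e. B shrinks by the factor (1+r)·0.965 = 0.98132.
This holds for months 1–133. Entering month 134 the balance is €560.14; 3.5% of the post-interest balance is now below €20.00, so the flat €20.00 minimum applies from here.
From month 134 a fixed €20.00 at rate r clears €560.14 in 39 more payments. Total: 133 + 39 = 172 months.

172 months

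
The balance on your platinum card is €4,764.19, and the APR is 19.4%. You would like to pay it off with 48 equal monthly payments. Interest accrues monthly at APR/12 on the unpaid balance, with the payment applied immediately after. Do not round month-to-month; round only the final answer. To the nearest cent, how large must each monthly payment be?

€143.46

Monthly rate r = 19.4%/12 = 1.61667% = 0.0161667.
Level-payment amortization: P = B₀·r / (1 − (1+r)^(−n)) = 4764.19·0.0161667 / (1 − 1.01617^(−48)).
Denominator 1 − (1+r)^(−48) = 0.536891601.
P = 77.0211 / 0.536891601 ≈ 143.46.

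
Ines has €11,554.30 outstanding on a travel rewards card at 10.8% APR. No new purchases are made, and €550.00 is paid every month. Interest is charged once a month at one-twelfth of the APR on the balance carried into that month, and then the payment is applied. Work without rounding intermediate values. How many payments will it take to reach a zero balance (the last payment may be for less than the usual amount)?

Monthly rate r = 10.8%/12 = 0.9% = 0.009.
Recurrence: B ← B·(1+r) − €550.00.
Month 1: interest €103.99; balance after payment €11,108.29.
Month 2: interest €99.97; balance after payment €10,658.26.
Closed form: n = −ln(1 − rB₀/P)/ln(1+r) = −ln(0.81093)/ln(1.009) ≈ 23.391, so the balance reaches zero during payment 24.

24 payments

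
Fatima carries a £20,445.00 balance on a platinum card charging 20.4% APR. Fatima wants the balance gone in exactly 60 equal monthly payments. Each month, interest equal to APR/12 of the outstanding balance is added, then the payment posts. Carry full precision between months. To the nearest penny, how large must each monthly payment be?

£546.23

Monthly rate r = 20.4%/12 = 1.7% = 0.017.
Level-payment amortization: P = B₀·r / (1 − (1+r)^(−n)) = 20445.00·0.017 / (1 − 1.017^(−60)).
Denominator 1 − (1+r)^(−60) = 0.636300399.
P = 347.565 / 0.636300399 ≈ 546.23.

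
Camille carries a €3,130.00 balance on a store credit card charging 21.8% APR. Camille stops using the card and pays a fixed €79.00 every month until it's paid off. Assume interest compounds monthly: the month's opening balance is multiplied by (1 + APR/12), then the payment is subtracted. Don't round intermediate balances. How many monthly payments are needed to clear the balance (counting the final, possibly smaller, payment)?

71 months

Monthly rate r = 21.8%/12 = 1.81667% = 0.0181667.
Recurrence: B ← B·(1+r) − €79.00.
Month 1: interest €56.86; balance after payment €3,107.86.
Month 2: interest €56.46; balance after payment €3,085.32.
Closed form: n = −ln(1 − rB₀/P)/ln(1+r) = −ln(0.28023)/ln(1.01817) ≈ 70.660, so the balance reaches zero during payment 71.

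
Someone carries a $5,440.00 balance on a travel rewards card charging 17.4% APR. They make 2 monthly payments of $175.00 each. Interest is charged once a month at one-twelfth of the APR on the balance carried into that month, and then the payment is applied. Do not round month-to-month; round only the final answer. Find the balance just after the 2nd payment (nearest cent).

Monthly rate r = 17.4%/12 = 1.45% = 0.0145.
Each month: B ← B·(1+r) − $175.00.
Month 1: interest $78.88; balance after payment $5,343.88.
Month 2: interest $77.49; balance after payment $5,246.37.

$5,246.37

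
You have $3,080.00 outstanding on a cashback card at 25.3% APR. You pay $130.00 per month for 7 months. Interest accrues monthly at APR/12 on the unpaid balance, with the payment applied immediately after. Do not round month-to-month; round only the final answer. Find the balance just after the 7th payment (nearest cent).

Monthly rate r = 25.3%/12 = 2.10833% = 0.0210833.
Each month: B ← B·(1+r) − $130.00.
Month 1: interest $64.94; balance after payment $3,014.94.
Month 2: interest $63.56; balance after payment $2,948.50.
Month 3: interest $62.16; balance after payment $2,880.67.
Month 4: interest $60.73; balance after payment $2,811.40.
Month 5: interest $59.27; balance after payment $2,740.67.
Month 6: interest $57.78; balance after payment $2,668.46.
Month 7: interest $56.26; balance after payment $2,594.72.

$2,594.72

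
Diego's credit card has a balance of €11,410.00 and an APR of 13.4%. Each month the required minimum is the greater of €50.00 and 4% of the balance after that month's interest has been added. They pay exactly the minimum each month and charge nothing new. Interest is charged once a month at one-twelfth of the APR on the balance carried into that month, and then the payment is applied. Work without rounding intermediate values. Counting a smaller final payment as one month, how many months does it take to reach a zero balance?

104 months

Monthly rate r = 13.4%/12 = 1.11667% = 0.0111667.
While 4% of the post-interest balance exceeds €50.00, each month B ← (B·(1+r))·(1 − 0.04), i.e. B shrinks by the factor (1+r)·0.96 = 0.97072.
This holds for months 1–75. Entering month 76 the balance is €1,228.38; 4% of the post-interest balance is now below €50.00, so the flat €50.00 minimum applies from here.
From month 76 a fixed €50.00 at rate r clears €1,228.38 in 29 more payments. Total: 75 + 29 = 104 months.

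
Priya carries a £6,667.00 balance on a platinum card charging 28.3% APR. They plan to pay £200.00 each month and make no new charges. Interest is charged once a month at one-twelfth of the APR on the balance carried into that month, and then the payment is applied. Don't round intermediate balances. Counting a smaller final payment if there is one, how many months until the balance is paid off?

67 months

Monthly rate r = 28.3%/12 = 2.35833% = 0.0235833.
Recurrence: B ← B·(1+r) − £200.00.
Month 1: interest £157.23; balance after payment £6,624.23.
Month 2: interest £156.22; balance after payment £6,580.45.
Closed form: n = −ln(1 − rB₀/P)/ln(1+r) = −ln(0.21385)/ln(1.02358) ≈ 66.174, so the balance reaches zero during payment 67.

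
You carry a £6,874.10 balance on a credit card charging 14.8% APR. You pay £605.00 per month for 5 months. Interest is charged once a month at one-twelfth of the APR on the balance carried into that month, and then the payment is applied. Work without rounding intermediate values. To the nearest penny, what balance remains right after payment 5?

£4,208.05

Monthly rate r = 14.8%/12 = 1.23333% = 0.0123333.
Each month: B ← B·(1+r) − £605.00.
Month 1: interest £84.78; balance after payment £6,353.88.
Month 2: interest £78.36; balance after payment £5,827.25.
Month 3: interest £71.87; balance after payment £5,294.11.
Month 4: interest £65.29; balance after payment £4,754.41.
Month 5: interest £58.64; balance after payment £4,208.05.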